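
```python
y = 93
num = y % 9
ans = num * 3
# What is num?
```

Trace:
`y = 93` → y = 93
`num = y % 9` → num = 3
`ans = num * 3` → ans = 9
So num = 3

Answer: 3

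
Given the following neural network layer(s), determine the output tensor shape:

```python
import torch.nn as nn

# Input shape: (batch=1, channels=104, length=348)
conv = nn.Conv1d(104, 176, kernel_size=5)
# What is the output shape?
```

Input: (1, 104, 348) -> Output: (1, 176, 344)

Answer: (1, 176, 344)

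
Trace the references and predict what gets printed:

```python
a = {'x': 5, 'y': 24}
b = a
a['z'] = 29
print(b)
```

Key concept: dict aliasing.
Step by step:
`a = {'x': 5, 'y': 24}` → a = {'x': 5, 'y': 24}
`b = a` → b = {'x': 5, 'y': 24} (same object as a)
`a['z'] = 29` → a = {'x': 5, 'y': 24, 'z': 29} (same object as b); b = {'x': 5, 'y': 24, 'z': 29} (same object as a)
`print(b)` → prints {'x': 5, 'y': 24, 'z': 29}

Answer: {'x': 5, 'y': 24, 'z': 29}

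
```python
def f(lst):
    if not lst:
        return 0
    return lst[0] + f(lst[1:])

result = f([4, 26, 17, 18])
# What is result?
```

4 + 26 + 17 + 18 + 0 = 65

Answer: 65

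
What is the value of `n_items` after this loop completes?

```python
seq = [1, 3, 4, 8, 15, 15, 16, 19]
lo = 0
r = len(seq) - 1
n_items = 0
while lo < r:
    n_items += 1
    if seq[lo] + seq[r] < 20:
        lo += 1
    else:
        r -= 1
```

Steps to find pair summing to 20
`n_items` takes the values: 0 → 1 → 2 → 3 → 4 → 5 → 6 → 7

Answer: 7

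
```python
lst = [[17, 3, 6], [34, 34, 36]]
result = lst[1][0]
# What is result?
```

Trace:
`lst = [[17, 3, 6], [34, 34, 36]]` → lst = [[17, 3, 6], [34, 34, 36]]
`result = lst[1][0]` → result = 34
So result = 34

Answer: 34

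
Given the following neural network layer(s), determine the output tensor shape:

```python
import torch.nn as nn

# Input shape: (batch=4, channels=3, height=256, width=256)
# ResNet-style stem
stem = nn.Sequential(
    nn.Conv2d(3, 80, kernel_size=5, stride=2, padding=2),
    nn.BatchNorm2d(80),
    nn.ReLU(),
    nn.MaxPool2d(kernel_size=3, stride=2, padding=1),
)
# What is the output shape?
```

Input: (4, 3, 256, 256) -> after Conv2d 5x5 stride=2: (4, 80, 128, 128) -> Output: (4, 80, 64, 64)

Answer: (4, 80, 64, 64)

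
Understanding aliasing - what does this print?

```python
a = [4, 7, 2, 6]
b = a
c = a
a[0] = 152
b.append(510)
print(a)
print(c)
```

Key concept: multiple aliases.
Step by step:
`a = [4, 7, 2, 6]` → a = [4, 7, 2, 6]
`b = a` → b = [4, 7, 2, 6] (same object as a)
`c = a` → c = [4, 7, 2, 6] (same object as a, b)
`a[0] = 152` → a = [152, 7, 2, 6] (same object as b, c); b = [152, 7, 2, 6] (same object as a, c); c = [152, 7, 2, 6] (same object as a, b)
`b.append(510)` → a = [152, 7, 2, 6, 510] (same object as b, c); b = [152, 7, 2, 6, 510] (same object as a, c); c = [152, 7, 2, 6, 510] (same object as a, b)
`print(a)` → prints [152, 7, 2, 6, 510]
`print(c)` → prints [152, 7, 2, 6, 510]

Answer:
[152, 7, 2, 6, 510]
[152, 7, 2, 6, 510]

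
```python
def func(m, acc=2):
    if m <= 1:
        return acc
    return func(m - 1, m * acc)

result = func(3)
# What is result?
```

Accumulator trace (n, acc): (3, 2) -> (2, 6) -> (1, 12) -> return 12

Answer: 12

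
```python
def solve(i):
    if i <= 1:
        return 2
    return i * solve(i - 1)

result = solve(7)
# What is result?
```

solve(7) = 7 * 6 * 5 * 4 * 3 * 2 * 2 = 10080

Answer: 10080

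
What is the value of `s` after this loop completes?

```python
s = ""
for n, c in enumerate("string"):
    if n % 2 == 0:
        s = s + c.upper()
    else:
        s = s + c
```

Uppercase even positions in 'string'
`s` takes the values: "" → "S" → "St" → "StR" → "StRi" → "StRiN" → "StRiNg"

Answer: "StRiNg"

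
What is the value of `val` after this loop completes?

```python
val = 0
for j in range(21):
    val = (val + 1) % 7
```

Increment mod 7, 21 times = 0
`val` takes the values: 0 → 1 → 2 → 3 → 4 → 5 → 6 → 0 → 1 → 2 → 3 → 4 → 5 → 6 → 0 → 1 → 2 → 3 → 4 → 5 → 6 → 0

Answer: 0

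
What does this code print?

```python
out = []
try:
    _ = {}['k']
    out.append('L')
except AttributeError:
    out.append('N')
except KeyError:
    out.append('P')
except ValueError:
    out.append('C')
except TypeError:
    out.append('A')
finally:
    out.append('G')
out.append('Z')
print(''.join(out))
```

Execution trace: 'P' (except KeyError) → 'G' (finally) → 'Z' (after the try/except). Output: PGZ

Answer: PGZ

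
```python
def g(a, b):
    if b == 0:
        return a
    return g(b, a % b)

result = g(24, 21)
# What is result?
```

g(24, 21) -> g(21, 3) -> g(3, 0) -> 3

Answer: 3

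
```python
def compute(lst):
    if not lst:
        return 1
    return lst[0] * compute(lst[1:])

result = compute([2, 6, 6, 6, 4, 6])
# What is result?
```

Product over [2, 6, 6, 6, 4, 6] = 2 * 6 * 6 * 6 * 4 * 6 = 10368

Answer: 10368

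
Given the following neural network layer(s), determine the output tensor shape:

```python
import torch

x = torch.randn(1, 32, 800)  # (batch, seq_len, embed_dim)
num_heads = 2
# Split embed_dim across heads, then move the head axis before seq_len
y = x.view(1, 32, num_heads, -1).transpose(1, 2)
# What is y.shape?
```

Input: (1, 32, 800) -> head_dim = 800 // 2 = 400; after view: (1, 32, 2, 400) -> after transpose(1, 2): (1, 2, 32, 400) -> Output: (1, 2, 32, 400)

Answer: (1, 2, 32, 400)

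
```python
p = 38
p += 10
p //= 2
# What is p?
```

Trace:
`p = 38` → p = 38
`p += 10` → p = 48
`p //= 2` → p = 24
So p = 24

Answer: 24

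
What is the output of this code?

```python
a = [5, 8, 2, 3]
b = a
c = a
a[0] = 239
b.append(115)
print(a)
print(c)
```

Key concept: multiple aliases.
Step by step:
`a = [5, 8, 2, 3]` → a = [5, 8, 2, 3]
`b = a` → b = [5, 8, 2, 3] (same object as a)
`c = a` → c = [5, 8, 2, 3] (same object as a, b)
`a[0] = 239` → a = [239, 8, 2, 3] (same object as b, c); b = [239, 8, 2, 3] (same object as a, c); c = [239, 8, 2, 3] (same object as a, b)
`b.append(115)` → a = [239, 8, 2, 3, 115] (same object as b, c); b = [239, 8, 2, 3, 115] (same object as a, c); c = [239, 8, 2, 3, 115] (same object as a, b)
`print(a)` → prints [239, 8, 2, 3, 115]
`print(c)` → prints [239, 8, 2, 3, 115]

Answer:
[239, 8, 2, 3, 115]
[239, 8, 2, 3, 115]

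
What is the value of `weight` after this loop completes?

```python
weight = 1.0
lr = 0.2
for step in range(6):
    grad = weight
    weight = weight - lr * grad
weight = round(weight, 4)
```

Gradient descent: w = 1.0 * (1 - 0.2)^6
`weight` takes the values: 1.0 → 0.8 → 0.64 → 0.512 → 0.4096 → 0.32768 → 0.262144 → 0.2621

Answer: 0.2621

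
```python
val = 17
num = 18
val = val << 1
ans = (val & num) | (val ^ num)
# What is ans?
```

Trace:
`val = 17` → val = 17
`num = 18` → num = 18
`val = val << 1` → val = 34
`ans = (val & num) | (val ^ num)` → ans = 50
So ans = 50

Answer: 50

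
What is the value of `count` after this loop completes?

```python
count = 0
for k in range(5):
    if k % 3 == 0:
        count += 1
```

Count numbers divisible by 3 in range(5)
`count` takes the values: 0 → 1 → 2

Answer: 2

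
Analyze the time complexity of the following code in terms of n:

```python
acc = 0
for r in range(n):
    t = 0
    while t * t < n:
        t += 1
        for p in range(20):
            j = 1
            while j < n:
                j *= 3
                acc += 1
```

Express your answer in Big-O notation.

Each loop level contributes: n × √n × 1 × log n. Multiplying the contributions gives O(n√n log n).

Answer: O(n√n log n)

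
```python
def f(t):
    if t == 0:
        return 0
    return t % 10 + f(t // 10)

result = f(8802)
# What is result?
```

Sum of digits of 8802: 2 + 0 + 8 + 8 = 18

Answer: 18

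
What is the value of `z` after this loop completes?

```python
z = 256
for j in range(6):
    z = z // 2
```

Halve 6 times: 256 // 2^6 = 4
`z` takes the values: 256 → 128 → 64 → 32 → 16 → 8 → 4

Answer: 4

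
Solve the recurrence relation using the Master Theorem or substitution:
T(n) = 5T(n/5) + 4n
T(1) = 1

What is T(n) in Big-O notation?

By Master Theorem: a=5, b=5, f(n)=4n. Since log_5(5) = 1 and f(n) = Θ(n^1), Case 2 applies. T(n) = O(n log n).

Answer: O(n log n)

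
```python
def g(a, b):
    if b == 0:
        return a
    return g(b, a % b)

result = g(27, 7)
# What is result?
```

g(27, 7) -> g(7, 6) -> g(6, 1) -> g(1, 0) -> 1

Answer: 1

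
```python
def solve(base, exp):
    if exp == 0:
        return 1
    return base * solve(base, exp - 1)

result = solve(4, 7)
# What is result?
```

solve(4, 7) = 4 * 4 * 4 * 4 * 4 * 4 * 4 = 16384

Answer: 16384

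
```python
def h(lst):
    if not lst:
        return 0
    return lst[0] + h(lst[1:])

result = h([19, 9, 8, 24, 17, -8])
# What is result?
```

19 + 9 + 8 + 24 + 17 + (-8) + 0 = 69

Answer: 69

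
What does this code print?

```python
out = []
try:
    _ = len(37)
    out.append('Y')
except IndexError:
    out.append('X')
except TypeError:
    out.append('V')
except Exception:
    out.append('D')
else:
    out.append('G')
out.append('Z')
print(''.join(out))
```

Execution trace: 'V' (except TypeError) → 'Z' (after the try/except). Output: VZ

Answer: VZ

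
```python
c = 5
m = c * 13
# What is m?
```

Trace:
`c = 5` → c = 5
`m = c * 13` → m = 65
So m = 65

Answer: 65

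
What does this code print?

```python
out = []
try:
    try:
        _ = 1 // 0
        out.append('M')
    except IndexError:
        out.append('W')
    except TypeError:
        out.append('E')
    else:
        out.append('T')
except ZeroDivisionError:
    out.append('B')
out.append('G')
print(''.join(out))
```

Execution trace: 'B' (outer except ZeroDivisionError) → 'G' (after the try/except). Output: BG

Answer: BG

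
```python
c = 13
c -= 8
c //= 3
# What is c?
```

Trace:
`c = 13` → c = 13
`c -= 8` → c = 5
`c //= 3` → c = 1
So c = 1

Answer: 1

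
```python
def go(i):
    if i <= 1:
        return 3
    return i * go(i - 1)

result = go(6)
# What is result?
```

go(6) = 6 * 5 * 4 * 3 * 2 * 3 = 2160

Answer: 2160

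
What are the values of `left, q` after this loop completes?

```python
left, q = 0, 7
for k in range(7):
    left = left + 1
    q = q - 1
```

left goes 0→7, q goes 7→0
`left, q` takes the values: (0, 7) → (1, 7) → (1, 6) → (2, 6) → (2, 5) → (3, 5) → (3, 4) → (4, 4) → (4, 3) → (5, 3) → (5, 2) → (6, 2) → (6, 1) → (7, 1) → (7, 0)

Answer: 7, 0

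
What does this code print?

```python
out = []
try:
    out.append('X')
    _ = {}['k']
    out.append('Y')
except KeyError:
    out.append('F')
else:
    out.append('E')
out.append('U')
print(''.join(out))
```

Execution trace: 'X' (try body) → 'F' (except KeyError) → 'U' (after the try/except). Output: XFU

Answer: XFU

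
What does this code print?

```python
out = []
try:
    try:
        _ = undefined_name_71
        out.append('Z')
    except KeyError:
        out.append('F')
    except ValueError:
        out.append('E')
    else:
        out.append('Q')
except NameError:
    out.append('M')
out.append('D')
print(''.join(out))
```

Execution trace: 'M' (outer except NameError) → 'D' (after the try/except). Output: MD

Answer: MD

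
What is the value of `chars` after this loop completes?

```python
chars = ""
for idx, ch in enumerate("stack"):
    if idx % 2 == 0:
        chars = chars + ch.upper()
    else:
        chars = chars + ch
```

Uppercase even positions in 'stack'
`chars` takes the values: "" → "S" → "St" → "StA" → "StAc" → "StAcK"

Answer: "StAcK"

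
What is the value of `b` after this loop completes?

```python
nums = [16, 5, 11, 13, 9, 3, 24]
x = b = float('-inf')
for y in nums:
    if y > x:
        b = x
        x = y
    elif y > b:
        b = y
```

Second largest (with repeats) in [16, 5, 11, 13, 9, 3, 24]
`b` takes the values: -inf → 5 → 11 → 13 → 16

Answer: 16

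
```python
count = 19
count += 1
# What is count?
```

Trace:
`count = 19` → count = 19
`count += 1` → count = 20
So count = 20

Answer: 20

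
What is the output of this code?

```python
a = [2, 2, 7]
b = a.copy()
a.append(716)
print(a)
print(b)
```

Key concept: list.copy() creates independent copy.
Step by step:
`a = [2, 2, 7]` → a = [2, 2, 7]
`b = a.copy()` → b = [2, 2, 7]
`a.append(716)` → a = [2, 2, 7, 716]
`print(a)` → prints [2, 2, 7, 716]
`print(b)` → prints [2, 2, 7]

Answer:
[2, 2, 7, 716]
[2, 2, 7]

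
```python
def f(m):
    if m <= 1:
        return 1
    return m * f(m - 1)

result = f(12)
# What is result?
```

f(12) = 12 * 11 * 10 * 9 * 8 * 7 * 6 * 5 * 4 * 3 * 2 * 1 = 479001600

Answer: 479001600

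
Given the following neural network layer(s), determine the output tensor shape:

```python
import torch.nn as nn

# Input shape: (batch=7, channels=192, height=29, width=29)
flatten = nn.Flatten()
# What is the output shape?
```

Input: (7, 192, 29, 29) -> Output: (7, 161472)

Answer: (7, 161472)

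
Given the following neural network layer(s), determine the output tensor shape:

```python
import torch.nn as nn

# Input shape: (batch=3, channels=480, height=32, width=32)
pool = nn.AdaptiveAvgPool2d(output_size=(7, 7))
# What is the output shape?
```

Input: (3, 480, 32, 32) -> Output: (3, 480, 7, 7)

Answer: (3, 480, 7, 7)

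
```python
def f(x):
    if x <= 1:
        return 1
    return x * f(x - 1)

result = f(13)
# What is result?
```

f(13) = 13 * 12 * 11 * 10 * 9 * 8 * 7 * 6 * 5 * 4 * 3 * 2 * 1 = 6227020800

Answer: 6227020800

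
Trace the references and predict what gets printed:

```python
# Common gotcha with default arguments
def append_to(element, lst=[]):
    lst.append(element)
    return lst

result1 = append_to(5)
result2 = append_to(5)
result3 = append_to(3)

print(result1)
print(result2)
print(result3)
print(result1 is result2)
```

Key concept: mutable default argument gotcha.
Step by step:
`result1 = append_to(5)` → result1 = [5]
`result2 = append_to(5)` → result1 = [5, 5] (same object as result2); result2 = [5, 5] (same object as result1)
`result3 = append_to(3)` → result1 = [5, 5, 3] (same object as result2, result3); result2 = [5, 5, 3] (same object as result1, result3); result3 = [5, 5, 3] (same object as result1, result2)
`print(result1)` → prints [5, 5, 3]
`print(result2)` → prints [5, 5, 3]
`print(result3)` → prints [5, 5, 3]
`print(result1 is result2)` → prints True

Answer:
[5, 5, 3]
[5, 5, 3]
[5, 5, 3]
True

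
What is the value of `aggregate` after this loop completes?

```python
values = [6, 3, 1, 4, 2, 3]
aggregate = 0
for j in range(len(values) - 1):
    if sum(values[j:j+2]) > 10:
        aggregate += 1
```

Count windows with sum > 10
`aggregate` takes the values: 0

Answer: 0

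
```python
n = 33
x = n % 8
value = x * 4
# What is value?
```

Trace:
`n = 33` → n = 33
`x = n % 8` → x = 1
`value = x * 4` → value = 4
So value = 4

Answer: 4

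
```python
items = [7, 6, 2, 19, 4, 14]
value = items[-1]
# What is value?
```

Trace:
`items = [7, 6, 2, 19, 4, 14]` → items = [7, 6, 2, 19, 4, 14]
`value = items[-1]` → value = 14
So value = 14

Answer: 14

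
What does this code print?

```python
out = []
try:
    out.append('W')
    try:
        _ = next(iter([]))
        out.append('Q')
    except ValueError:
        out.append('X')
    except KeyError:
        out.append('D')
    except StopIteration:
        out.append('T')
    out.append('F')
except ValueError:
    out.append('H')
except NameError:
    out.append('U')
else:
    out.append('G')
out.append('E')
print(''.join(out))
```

Execution trace: 'W' (try body) → 'T' (inner except StopIteration) → 'F' (try body, no exception) → 'G' (else) → 'E' (after the try/except). Output: WTFGE

Answer: WTFGE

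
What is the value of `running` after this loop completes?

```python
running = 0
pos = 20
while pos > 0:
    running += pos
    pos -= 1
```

Sum 20 down to 1
`running` takes the values: 0 → 20 → 39 → 57 → 74 → 90 → 105 → 119 → 132 → 144 → 155 → 165 → 174 → 182 → 189 → 195 → 200 → 204 → 207 → 209 → 210

Answer: 210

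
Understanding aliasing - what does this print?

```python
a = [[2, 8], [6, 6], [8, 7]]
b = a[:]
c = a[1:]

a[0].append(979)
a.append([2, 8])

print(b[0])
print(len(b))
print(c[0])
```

Key concept: slice with nested mutation.
Step by step:
`a = [[2, 8], [6, 6], [8, 7]]` → a = [[2, 8], [6, 6], [8, 7]]
`b = a[:]` → b = [[2, 8], [6, 6], [8, 7]]
`c = a[1:]` → c = [[6, 6], [8, 7]]
`a[0].append(979)` → a = [[2, 8, 979], [6, 6], [8, 7]]; b = [[2, 8, 979], [6, 6], [8, 7]]
`a.append([2, 8])` → a = [[2, 8, 979], [6, 6], [8, 7], [2, 8]]
`print(b[0])` → prints [2, 8, 979]
`print(len(b))` → prints 3
`print(c[0])` → prints [6, 6]

Answer:
[2, 8, 979]
3
[6, 6]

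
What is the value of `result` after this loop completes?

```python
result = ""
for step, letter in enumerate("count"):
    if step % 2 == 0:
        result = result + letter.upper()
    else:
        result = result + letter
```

Uppercase even positions in 'count'
`result` takes the values: "" → "C" → "Co" → "CoU" → "CoUn" → "CoUnT"

Answer: "CoUnT"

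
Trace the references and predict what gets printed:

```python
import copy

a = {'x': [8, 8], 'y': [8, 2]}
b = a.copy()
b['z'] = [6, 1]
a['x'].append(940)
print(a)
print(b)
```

Key concept: shallow copy of dict with mutable values.
Step by step:
`a = {'x': [8, 8], 'y': [8, 2]}` → a = {'x': [8, 8], 'y': [8, 2]}
`b = a.copy()` → b = {'x': [8, 8], 'y': [8, 2]}
`b['z'] = [6, 1]` → b = {'x': [8, 8], 'y': [8, 2], 'z': [6, 1]}
`a['x'].append(940)` → a = {'x': [8, 8, 940], 'y': [8, 2]}; b = {'x': [8, 8, 940], 'y': [8, 2], 'z': [6, 1]}
`print(a)` → prints {'x': [8, 8, 940], 'y': [8, 2]}
`print(b)` → prints {'x': [8, 8, 940], 'y': [8, 2], 'z': [6, 1]}

Answer:
{'x': [8, 8, 940], 'y': [8, 2]}
{'x': [8, 8, 940], 'y': [8, 2], 'z': [6, 1]}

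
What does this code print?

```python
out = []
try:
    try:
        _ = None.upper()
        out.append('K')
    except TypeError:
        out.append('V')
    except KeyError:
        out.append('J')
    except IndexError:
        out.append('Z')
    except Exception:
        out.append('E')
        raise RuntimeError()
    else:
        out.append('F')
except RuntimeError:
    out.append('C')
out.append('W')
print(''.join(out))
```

Execution trace: 'E' (inner except Exception) → 'C' (outer except RuntimeError) → 'W' (after the try/except). Output: ECW

Answer: ECW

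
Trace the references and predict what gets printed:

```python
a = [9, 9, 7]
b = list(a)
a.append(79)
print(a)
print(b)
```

Key concept: list() constructor creates copy.
Step by step:
`a = [9, 9, 7]` → a = [9, 9, 7]
`b = list(a)` → b = [9, 9, 7]
`a.append(79)` → a = [9, 9, 7, 79]
`print(a)` → prints [9, 9, 7, 79]
`print(b)` → prints [9, 9, 7]

Answer:
[9, 9, 7, 79]
[9, 9, 7]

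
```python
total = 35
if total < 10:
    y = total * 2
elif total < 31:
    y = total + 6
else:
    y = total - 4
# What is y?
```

Trace:
`total = 35` → total = 35
`if total < 10: ...` → total < 10 is False, total < 31 is False, take else branch → y = 31
So y = 31

Answer: 31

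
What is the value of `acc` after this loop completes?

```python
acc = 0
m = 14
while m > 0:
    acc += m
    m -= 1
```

Sum 14 down to 1
`acc` takes the values: 0 → 14 → 27 → 39 → 50 → 60 → 69 → 77 → 84 → 90 → 95 → 99 → 102 → 104 → 105

Answer: 105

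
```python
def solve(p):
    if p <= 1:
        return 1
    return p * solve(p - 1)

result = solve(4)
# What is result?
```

solve(4) = 4 * 3 * 2 * 1 = 24

Answer: 24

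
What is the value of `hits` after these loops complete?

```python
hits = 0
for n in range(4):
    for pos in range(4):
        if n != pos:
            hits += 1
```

4² - 4 (exclude diagonal)
`hits` takes the values: 0 → 1 → 2 → 3 → 4 → 5 → 6 → 7 → 8 → 9 → 10 → 11 → 12

Answer: 12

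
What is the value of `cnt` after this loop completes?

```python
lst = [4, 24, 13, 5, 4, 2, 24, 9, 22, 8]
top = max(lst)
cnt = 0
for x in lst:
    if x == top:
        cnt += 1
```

Count of max value 24 in [4, 24, 13, 5, 4, 2, 24, 9, 22, 8]
`cnt` takes the values: 0 → 1 → 2

Answer: 2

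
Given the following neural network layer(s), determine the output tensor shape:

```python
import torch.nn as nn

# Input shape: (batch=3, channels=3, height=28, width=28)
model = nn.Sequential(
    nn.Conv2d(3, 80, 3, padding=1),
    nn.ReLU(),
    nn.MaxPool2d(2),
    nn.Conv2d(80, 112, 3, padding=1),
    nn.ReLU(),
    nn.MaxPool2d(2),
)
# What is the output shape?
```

Input: (3, 3, 28, 28) -> after first Conv2d: (3, 80, 28, 28) -> after first MaxPool2d: (3, 80, 14, 14) -> after second Conv2d: (3, 112, 14, 14) -> Output: (3, 112, 7, 7)

Answer: (3, 112, 7, 7)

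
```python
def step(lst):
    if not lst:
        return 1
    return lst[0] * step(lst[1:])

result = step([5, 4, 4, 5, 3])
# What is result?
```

Product over [5, 4, 4, 5, 3] = 5 * 4 * 4 * 5 * 3 = 1200

Answer: 1200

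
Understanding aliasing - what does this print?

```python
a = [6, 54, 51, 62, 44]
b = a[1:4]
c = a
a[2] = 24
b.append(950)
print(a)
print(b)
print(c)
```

Key concept: slice vs alias.
Step by step:
`a = [6, 54, 51, 62, 44]` → a = [6, 54, 51, 62, 44]
`b = a[1:4]` → b = [54, 51, 62]
`c = a` → c = [6, 54, 51, 62, 44] (same object as a)
`a[2] = 24` → a = [6, 54, 24, 62, 44] (same object as c); c = [6, 54, 24, 62, 44] (same object as a)
`b.append(950)` → b = [54, 51, 62, 950]
`print(a)` → prints [6, 54, 24, 62, 44]
`print(b)` → prints [54, 51, 62, 950]
`print(c)` → prints [6, 54, 24, 62, 44]

Answer:
[6, 54, 24, 62, 44]
[54, 51, 62, 950]
[6, 54, 24, 62, 44]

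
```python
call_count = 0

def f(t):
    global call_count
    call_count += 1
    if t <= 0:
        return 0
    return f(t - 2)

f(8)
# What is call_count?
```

Linear recursion stepping by 2: 5 calls from t=8 down to ≤0.

Answer: 5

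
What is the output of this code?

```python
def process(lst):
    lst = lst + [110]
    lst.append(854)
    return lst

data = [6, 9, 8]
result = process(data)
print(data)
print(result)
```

Key concept: rebinding parameter vs mutation.
Step by step:
`data = [6, 9, 8]` → data = [6, 9, 8]
`result = process(data)` → result = [6, 9, 8, 110, 854]
`print(data)` → prints [6, 9, 8]
`print(result)` → prints [6, 9, 8, 110, 854]

Answer:
[6, 9, 8]
[6, 9, 8, 110, 854]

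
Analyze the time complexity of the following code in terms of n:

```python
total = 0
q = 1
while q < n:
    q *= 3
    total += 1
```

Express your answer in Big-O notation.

Each loop level contributes: log n. Multiplying the contributions gives O(log n).

Answer: O(log n)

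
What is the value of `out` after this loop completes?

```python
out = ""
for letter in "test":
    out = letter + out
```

Reverse 'test'
`out` takes the values: "" → "t" → "et" → "set" → "tset"

Answer: "tset"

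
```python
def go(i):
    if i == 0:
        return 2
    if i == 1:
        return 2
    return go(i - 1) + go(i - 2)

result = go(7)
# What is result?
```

Build up from base cases: go(0)=2, go(1)=2, go(2)=4, go(3)=6, go(4)=10, go(5)=16, go(6)=26, ..., go(7)=42

Answer: 42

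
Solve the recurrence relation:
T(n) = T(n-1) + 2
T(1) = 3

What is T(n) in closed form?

Unrolling: T(n) = T(1) + 2·(n-1) = 3 + 2(n-1) = 2n + 1.

Answer: T(n) = 2n + 1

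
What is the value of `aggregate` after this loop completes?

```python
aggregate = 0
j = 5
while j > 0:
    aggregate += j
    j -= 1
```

Sum 5 down to 1
`aggregate` takes the values: 0 → 5 → 9 → 12 → 14 → 15

Answer: 15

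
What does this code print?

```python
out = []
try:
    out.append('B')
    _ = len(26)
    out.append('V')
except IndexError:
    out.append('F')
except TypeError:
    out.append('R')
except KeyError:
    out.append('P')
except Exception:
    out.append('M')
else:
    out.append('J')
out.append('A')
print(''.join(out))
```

Execution trace: 'B' (try body) → 'R' (except TypeError) → 'A' (after the try/except). Output: BRA

Answer: BRA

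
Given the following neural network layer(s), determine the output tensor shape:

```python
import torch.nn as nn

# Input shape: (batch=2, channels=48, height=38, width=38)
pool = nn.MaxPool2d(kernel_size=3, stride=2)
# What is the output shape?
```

Input: (2, 48, 38, 38) -> Output: (2, 48, 18, 18)

Answer: (2, 48, 18, 18)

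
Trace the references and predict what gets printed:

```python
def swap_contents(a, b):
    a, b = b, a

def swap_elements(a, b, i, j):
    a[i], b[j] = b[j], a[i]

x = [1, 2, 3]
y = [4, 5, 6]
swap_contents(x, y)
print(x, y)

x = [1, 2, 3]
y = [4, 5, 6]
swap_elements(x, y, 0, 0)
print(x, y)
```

Key concept: parameter rebinding vs mutation.
Step by step:
`x = [1, 2, 3]` → x = [1, 2, 3]
`y = [4, 5, 6]` → y = [4, 5, 6]
`swap_contents(x, y)` → no visible change to tracked variables
`print(x, y)` → prints [1, 2, 3] [4, 5, 6]
`x = [1, 2, 3]` → x = [1, 2, 3]
`y = [4, 5, 6]` → y = [4, 5, 6]
`swap_elements(x, y, 0, 0)` → x = [4, 2, 3]; y = [1, 5, 6]
`print(x, y)` → prints [4, 2, 3] [1, 5, 6]

Answer:
[1, 2, 3] [4, 5, 6]
[4, 2, 3] [1, 5, 6]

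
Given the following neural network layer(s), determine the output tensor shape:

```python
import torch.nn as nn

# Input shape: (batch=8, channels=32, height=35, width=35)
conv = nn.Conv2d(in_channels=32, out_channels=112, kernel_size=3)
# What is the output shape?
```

Input: (8, 32, 35, 35) -> Output: (8, 112, 33, 33)

Answer: (8, 112, 33, 33)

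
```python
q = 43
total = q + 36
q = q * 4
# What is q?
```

Trace:
`q = 43` → q = 43
`total = q + 36` → total = 79
`q = q * 4` → q = 172
So q = 172

Answer: 172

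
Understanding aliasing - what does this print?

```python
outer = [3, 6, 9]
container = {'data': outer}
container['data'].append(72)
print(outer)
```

Key concept: dict holds reference to list.
Step by step:
`outer = [3, 6, 9]` → outer = [3, 6, 9]
`container = {'data': outer}` → container = {'data': [3, 6, 9]}
`container['data'].append(72)` → outer = [3, 6, 9, 72]; container = {'data': [3, 6, 9, 72]}
`print(outer)` → prints [3, 6, 9, 72]

Answer: [3, 6, 9, 72]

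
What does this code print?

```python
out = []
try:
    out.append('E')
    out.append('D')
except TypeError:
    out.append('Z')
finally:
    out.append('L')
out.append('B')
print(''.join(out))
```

Execution trace: 'E' (try body) → 'D' (try body, no exception) → 'L' (finally) → 'B' (after the try/except). Output: EDLB

Answer: EDLB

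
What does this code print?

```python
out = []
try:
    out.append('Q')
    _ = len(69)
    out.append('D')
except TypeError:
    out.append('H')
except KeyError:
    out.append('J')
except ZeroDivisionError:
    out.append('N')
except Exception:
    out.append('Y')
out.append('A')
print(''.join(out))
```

Execution trace: 'Q' (try body) → 'H' (except TypeError) → 'A' (after the try/except). Output: QHA

Answer: QHA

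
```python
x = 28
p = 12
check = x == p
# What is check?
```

Trace:
`x = 28` → x = 28
`p = 12` → p = 12
`check = x == p` → check = False
So check = False

Answer: False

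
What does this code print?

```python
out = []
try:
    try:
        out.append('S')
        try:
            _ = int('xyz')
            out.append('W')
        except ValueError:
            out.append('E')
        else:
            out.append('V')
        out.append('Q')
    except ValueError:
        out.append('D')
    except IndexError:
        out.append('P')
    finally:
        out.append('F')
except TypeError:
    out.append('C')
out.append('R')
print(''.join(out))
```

Execution trace: 'S' (try body) → 'E' (inner except ValueError) → 'Q' (try body, no exception) → 'F' (finally) → 'R' (after the try/except). Output: SEQFR

Answer: SEQFR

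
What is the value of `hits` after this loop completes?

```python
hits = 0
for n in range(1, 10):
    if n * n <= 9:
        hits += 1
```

Count numbers where n² ≤ 9
`hits` takes the values: 0 → 1 → 2 → 3

Answer: 3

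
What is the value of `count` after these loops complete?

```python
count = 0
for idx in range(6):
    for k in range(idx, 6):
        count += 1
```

Upper triangle: 6 + 5 + ... + 1
`count` takes the values: 0 → 1 → 2 → 3 → 4 → 5 → 6 → 7 → 8 → 9 → 10 → 11 → 12 → 13 → 14 → 15 → 16 → 17 → 18 → 19 → 20 → 21

Answer: 21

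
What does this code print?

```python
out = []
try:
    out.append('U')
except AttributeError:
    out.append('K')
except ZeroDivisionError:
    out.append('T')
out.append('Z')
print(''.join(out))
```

Execution trace: 'U' (try body, no exception) → 'Z' (after the try/except). Output: UZ

Answer: UZ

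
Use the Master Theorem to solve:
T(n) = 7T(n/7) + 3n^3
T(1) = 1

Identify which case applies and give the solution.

a=7, b=7, f(n)=3n^3. log_7(7) = 1. Since c=3 > 1 and the regularity condition holds (7(n/7)^3 = (7/7^3)n^3 with 7/7^3 < 1), Case 3 applies: T(n) = Θ(f(n)) = O(n^3).

Answer: O(n^3) - Case 3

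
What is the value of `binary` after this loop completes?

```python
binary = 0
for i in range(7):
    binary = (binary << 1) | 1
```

Build 7 consecutive 1-bits: 0b1111111
`binary` takes the values: 0 → 1 → 3 → 7 → 15 → 31 → 63 → 127

Answer: 127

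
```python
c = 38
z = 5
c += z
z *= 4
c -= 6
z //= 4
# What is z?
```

Trace:
`c = 38` → c = 38
`z = 5` → z = 5
`c += z` → c = 43
`z *= 4` → z = 20
`c -= 6` → c = 37
`z //= 4` → z = 5
So z = 5

Answer: 5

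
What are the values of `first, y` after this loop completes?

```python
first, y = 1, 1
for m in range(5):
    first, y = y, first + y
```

Fibonacci: after 5 iterations
`first, y` takes the values: (1, 1) → (1, 2) → (2, 3) → (3, 5) → (5, 8) → (8, 13)

Answer: 8, 13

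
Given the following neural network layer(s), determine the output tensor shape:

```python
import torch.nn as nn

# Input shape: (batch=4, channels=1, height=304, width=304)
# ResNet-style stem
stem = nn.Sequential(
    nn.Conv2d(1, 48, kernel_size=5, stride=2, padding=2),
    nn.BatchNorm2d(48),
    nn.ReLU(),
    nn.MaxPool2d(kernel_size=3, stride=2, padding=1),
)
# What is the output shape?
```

Input: (4, 1, 304, 304) -> after Conv2d 5x5 stride=2: (4, 48, 152, 152) -> Output: (4, 48, 76, 76)

Answer: (4, 48, 76, 76)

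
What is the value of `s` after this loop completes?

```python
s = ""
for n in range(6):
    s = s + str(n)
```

Concatenate digits 0 to 5
`s` takes the values: "" → "0" → "01" → "012" → "0123" → "01234" → "012345"

Answer: "012345"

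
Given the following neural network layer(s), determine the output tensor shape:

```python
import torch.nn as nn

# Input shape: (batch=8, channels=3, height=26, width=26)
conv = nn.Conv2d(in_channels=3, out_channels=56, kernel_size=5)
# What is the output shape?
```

Input: (8, 3, 26, 26) -> Output: (8, 56, 22, 22)

Answer: (8, 56, 22, 22)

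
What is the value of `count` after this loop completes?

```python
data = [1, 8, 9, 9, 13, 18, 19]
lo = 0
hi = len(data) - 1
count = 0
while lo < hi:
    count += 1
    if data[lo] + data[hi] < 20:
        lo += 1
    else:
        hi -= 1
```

Steps to find pair summing to 20
`count` takes the values: 0 → 1 → 2 → 3 → 4 → 5 → 6

Answer: 6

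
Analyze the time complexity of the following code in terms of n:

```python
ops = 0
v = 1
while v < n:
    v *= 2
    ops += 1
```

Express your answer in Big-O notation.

Each loop level contributes: log n. Multiplying the contributions gives O(log n).

Answer: O(log n)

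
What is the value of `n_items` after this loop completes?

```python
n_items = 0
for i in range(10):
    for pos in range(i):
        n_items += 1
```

Triangle number: 0+1+2+...+9
`n_items` takes the values: 0 → 1 → 2 → 3 → 4 → 5 → 6 → 7 → 8 → 9 → 10 → 11 → 12 → 13 → 14 → 15 → 16 → 17 → 18 → 19 → 20 → 21 → 22 → 23 → 24 → 25 → 26 → 27 → 28 → 29 → … → 41 → 42 → 43 → 44 → 45

Answer: 45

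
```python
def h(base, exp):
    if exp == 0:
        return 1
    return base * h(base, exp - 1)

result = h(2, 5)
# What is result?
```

h(2, 5) = 2 * 2 * 2 * 2 * 2 = 32

Answer: 32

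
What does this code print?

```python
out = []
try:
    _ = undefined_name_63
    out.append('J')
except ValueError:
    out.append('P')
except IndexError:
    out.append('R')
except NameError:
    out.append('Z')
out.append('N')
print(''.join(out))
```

Execution trace: 'Z' (except NameError) → 'N' (after the try/except). Output: ZN

Answer: ZN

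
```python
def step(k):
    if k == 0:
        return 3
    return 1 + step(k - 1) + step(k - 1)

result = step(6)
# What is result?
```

step(k) = 1 + 2·step(k-1), step(0)=3. Closed form: (3+1)·2^6 - 1 = 255.

Answer: 255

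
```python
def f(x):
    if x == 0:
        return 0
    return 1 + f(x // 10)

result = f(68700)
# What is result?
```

Count of digits of 68700: 5

Answer: 5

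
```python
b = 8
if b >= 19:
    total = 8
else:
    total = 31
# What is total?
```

Trace:
`b = 8` → b = 8
`if b >= 19: ...` → b >= 19 is False, take else branch → total = 31
So total = 31

Answer: 31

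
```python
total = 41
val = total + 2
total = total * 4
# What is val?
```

Trace:
`total = 41` → total = 41
`val = total + 2` → val = 43
`total = total * 4` → total = 164
So val = 43

Answer: 43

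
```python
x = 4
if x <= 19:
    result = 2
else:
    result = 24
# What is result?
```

Trace:
`x = 4` → x = 4
`if x <= 19: ...` → x <= 19 is True → result = 2
So result = 2

Answer: 2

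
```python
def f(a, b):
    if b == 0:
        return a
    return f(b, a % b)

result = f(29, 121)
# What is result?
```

f(29, 121) -> f(121, 29) -> f(29, 5) -> f(5, 4) -> f(4, 1) -> f(1, 0) -> 1

Answer: 1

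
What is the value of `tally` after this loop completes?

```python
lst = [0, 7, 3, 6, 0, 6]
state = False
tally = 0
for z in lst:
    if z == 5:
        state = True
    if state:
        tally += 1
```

Count elements after first 5 in [0, 7, 3, 6, 0, 6]
`tally` takes the values: 0

Answer: 0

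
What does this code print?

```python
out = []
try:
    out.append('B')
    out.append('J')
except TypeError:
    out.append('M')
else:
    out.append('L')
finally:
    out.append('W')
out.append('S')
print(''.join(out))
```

Execution trace: 'B' (try body) → 'J' (try body, no exception) → 'L' (else) → 'W' (finally) → 'S' (after the try/except). Output: BJLWS

Answer: BJLWS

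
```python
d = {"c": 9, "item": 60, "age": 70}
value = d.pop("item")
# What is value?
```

Trace:
`d = {"c": 9, "item": 60, "age": 70}` → d = {'c': 9, 'item': 60, 'age': 70}
`value = d.pop("item")` → d = {'c': 9, 'age': 70}; value = 60
So value = 60

Answer: 60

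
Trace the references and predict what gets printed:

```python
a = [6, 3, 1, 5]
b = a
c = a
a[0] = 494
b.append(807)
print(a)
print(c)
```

Key concept: multiple aliases.
Step by step:
`a = [6, 3, 1, 5]` → a = [6, 3, 1, 5]
`b = a` → b = [6, 3, 1, 5] (same object as a)
`c = a` → c = [6, 3, 1, 5] (same object as a, b)
`a[0] = 494` → a = [494, 3, 1, 5] (same object as b, c); b = [494, 3, 1, 5] (same object as a, c); c = [494, 3, 1, 5] (same object as a, b)
`b.append(807)` → a = [494, 3, 1, 5, 807] (same object as b, c); b = [494, 3, 1, 5, 807] (same object as a, c); c = [494, 3, 1, 5, 807] (same object as a, b)
`print(a)` → prints [494, 3, 1, 5, 807]
`print(c)` → prints [494, 3, 1, 5, 807]

Answer:
[494, 3, 1, 5, 807]
[494, 3, 1, 5, 807]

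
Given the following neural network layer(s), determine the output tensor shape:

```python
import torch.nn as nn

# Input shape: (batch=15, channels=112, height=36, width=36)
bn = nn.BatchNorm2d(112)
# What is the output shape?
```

Input: (15, 112, 36, 36) -> Output: (15, 112, 36, 36)

Answer: (15, 112, 36, 36)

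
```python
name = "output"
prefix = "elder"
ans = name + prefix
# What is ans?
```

Trace:
`name = "output"` → name = 'output'
`prefix = "elder"` → prefix = 'elder'
`ans = name + prefix` → ans = 'outputelder'
So ans = 'outputelder'

Answer: 'outputelder'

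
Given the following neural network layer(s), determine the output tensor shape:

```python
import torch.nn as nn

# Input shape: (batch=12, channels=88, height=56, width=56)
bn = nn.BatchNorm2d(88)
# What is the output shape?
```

Input: (12, 88, 56, 56) -> Output: (12, 88, 56, 56)

Answer: (12, 88, 56, 56)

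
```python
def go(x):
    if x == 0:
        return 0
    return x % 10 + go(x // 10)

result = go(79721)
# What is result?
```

Sum of digits of 79721: 1 + 2 + 7 + 9 + 7 = 26

Answer: 26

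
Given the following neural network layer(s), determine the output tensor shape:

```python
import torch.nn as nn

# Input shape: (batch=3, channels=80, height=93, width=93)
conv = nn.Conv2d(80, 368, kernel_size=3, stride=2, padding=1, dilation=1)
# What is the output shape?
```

Input: (3, 80, 93, 93) -> Output: (3, 368, 47, 47)

Answer: (3, 368, 47, 47)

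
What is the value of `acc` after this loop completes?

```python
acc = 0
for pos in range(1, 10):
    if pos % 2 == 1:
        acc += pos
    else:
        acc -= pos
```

Add odd, subtract even
`acc` takes the values: 0 → 1 → -1 → 2 → -2 → 3 → -3 → 4 → -4 → 5

Answer: 5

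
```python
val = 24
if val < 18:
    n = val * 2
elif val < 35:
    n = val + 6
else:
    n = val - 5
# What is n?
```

Trace:
`val = 24` → val = 24
`if val < 18: ...` → val < 18 is False, val < 35 is True → n = 30
So n = 30

Answer: 30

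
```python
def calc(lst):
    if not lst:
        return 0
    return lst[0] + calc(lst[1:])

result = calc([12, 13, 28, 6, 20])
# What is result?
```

12 + 13 + 28 + 6 + 20 + 0 = 79

Answer: 79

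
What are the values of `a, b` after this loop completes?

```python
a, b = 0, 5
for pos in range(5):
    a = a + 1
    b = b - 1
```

a goes 0→5, b goes 5→0
`a, b` takes the values: (0, 5) → (1, 5) → (1, 4) → (2, 4) → (2, 3) → (3, 3) → (3, 2) → (4, 2) → (4, 1) → (5, 1) → (5, 0)

Answer: 5, 0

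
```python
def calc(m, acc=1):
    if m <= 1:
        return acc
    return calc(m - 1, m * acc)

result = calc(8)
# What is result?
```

Accumulator trace (n, acc): (8, 1) -> (7, 8) -> (6, 56) -> (5, 336) -> (4, 1680) -> (3, 6720) -> (2, 20160) -> (1, 40320) -> return 40320

Answer: 40320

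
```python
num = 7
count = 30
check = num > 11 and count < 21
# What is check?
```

Trace:
`num = 7` → num = 7
`count = 30` → count = 30
`check = num > 11 and count < 21` → check = False
So check = False

Answer: False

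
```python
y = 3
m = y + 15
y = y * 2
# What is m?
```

Trace:
`y = 3` → y = 3
`m = y + 15` → m = 18
`y = y * 2` → y = 6
So m = 18

Answer: 18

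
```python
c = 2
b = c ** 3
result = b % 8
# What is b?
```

Trace:
`c = 2` → c = 2
`b = c ** 3` → b = 8
`result = b % 8` → result = 0
So b = 8

Answer: 8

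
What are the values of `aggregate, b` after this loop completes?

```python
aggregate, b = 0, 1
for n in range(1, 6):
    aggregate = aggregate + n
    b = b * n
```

Sum and factorial of 1 to 5
`aggregate, b` takes the values: (0, 1) → (1, 1) → (3, 1) → (3, 2) → (6, 2) → (6, 6) → (10, 6) → (10, 24) → (15, 24) → (15, 120)

Answer: 15, 120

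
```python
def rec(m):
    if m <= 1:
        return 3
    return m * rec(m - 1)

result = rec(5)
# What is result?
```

rec(5) = 5 * 4 * 3 * 2 * 3 = 360

Answer: 360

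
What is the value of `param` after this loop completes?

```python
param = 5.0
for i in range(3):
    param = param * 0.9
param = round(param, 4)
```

Exponential decay: 5.0 * 0.9^3
`param` takes the values: 5.0 → 4.5 → 4.05 → 3.645

Answer: 3.645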